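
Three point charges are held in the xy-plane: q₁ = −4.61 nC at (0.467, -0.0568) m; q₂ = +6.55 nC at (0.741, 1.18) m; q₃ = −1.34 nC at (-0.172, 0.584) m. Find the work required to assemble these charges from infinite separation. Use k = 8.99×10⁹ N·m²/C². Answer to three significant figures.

-2.25×10⁻⁷ J

The work to assemble the configuration equals its total potential energy, U = Σ kqᵢqⱼ/rᵢⱼ over all pairs.
Pair separations: r₁₂ = 1.27 m, r₁₃ = 0.905 m, r₂₃ = 1.09 m.
U = (-2.14×10⁻⁷) + (6.14×10⁻⁸) + (-7.24×10⁻⁸) = -2.25×10⁻⁷ J.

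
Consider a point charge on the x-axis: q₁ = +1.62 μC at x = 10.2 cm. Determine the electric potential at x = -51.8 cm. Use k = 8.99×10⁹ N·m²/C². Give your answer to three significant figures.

Electric potential is a scalar, so the contributions from each charge add algebraically: V = Σ kqᵢ/rᵢ.
V = k[(1.62×10⁻⁶)/(0.620)] = 2.35×10⁴ V.

2.35×10⁴ V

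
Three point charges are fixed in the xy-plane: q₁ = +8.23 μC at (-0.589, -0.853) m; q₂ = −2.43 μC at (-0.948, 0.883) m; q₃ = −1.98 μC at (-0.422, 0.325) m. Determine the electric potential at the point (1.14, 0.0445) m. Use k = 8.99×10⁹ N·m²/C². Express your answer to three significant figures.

Electric potential is a scalar, so the contributions from each charge add algebraically: V = Σ kqᵢ/rᵢ.
Distances from the field point to each charge: r₁ = 1.95 m, r₂ = 2.25 m, r₃ = 1.59 m.
V = k[(8.23×10⁻⁶)/(1.95) + (-2.43×10⁻⁶)/(2.25) + (-1.98×10⁻⁶)/(1.59)] = 1.71×10⁴ V.

1.71×10⁴ V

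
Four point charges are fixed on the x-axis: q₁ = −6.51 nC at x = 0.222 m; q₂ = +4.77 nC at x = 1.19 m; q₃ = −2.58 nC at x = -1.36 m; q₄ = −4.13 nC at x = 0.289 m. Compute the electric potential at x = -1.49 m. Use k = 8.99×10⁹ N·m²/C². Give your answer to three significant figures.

-217 V

Electric potential is a scalar, so the contributions from each charge add algebraically: V = Σ kqᵢ/rᵢ.
Distances from the field point to each charge: r₁ = 1.71 m, r₂ = 2.68 m, r₃ = 0.130 m, r₄ = 1.78 m.
V = k[(-6.51×10⁻⁹)/(1.71) + (4.77×10⁻⁹)/(2.68) + (-2.58×10⁻⁹)/(0.130) + (-4.13×10⁻⁹)/(1.78)] = -217 V.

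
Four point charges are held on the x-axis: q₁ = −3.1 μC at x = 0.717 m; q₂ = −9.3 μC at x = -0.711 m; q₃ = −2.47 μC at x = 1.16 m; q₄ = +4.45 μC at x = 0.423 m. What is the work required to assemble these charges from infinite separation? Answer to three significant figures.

-0.437 J

The assembly work is the sum of pairwise potential energies, U = Σ_{i<j} kqᵢqⱼ/rᵢⱼ.
Pair separations: r₁₂ = 1.43 m, r₁₃ = 0.443 m, r₁₄ = 0.294 m, r₂₃ = 1.87 m, r₂₄ = 1.13 m, r₃₄ = 0.737 m.
Summing all 6 pair terms gives U = -0.437 J.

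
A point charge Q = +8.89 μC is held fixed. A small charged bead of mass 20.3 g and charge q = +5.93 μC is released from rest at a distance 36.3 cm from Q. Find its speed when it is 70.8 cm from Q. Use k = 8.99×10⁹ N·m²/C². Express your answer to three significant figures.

Only the electrostatic force acts, so mechanical energy is conserved: ½mv² = U₁ − U₂ = kQq(1/r₁ − 1/r₂).
U₁ − U₂ = (8.99×10⁹ N·m²/C²)(8.89×10⁻⁶ C)(5.93×10⁻⁶ C)(1/0.363 − 1/0.708) = 0.636 J.
v = √(2·0.636/0.0203) = 7.92 m/s.

7.92 m/s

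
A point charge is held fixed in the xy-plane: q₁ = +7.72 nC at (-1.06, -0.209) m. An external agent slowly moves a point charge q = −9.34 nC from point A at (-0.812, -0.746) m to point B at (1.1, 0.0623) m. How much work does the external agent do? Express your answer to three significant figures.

7.98×10⁻⁷ J

For quasistatic motion the external work equals the change in potential energy: W_ext = qΔV = q(V_B − V_A).
At A: distance to the source charge is 0.592 m; V_A = kq₁/r = 117 V.
At B: distance to the source charge is 2.18 m; V_B = kq₁/r = 31.9 V.
ΔV = V_B − V_A = -85.5 V.
W_ext = qΔV = (-9.34×10⁻⁹ C)(-85.5 V) = 7.98×10⁻⁷ J.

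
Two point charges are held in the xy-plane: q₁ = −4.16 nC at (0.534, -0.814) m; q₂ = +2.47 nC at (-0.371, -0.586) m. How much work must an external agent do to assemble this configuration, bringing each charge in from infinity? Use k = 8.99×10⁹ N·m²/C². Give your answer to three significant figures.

-9.90×10⁻⁸ J

The work to assemble the configuration equals its total potential energy, U = Σ kqᵢqⱼ/rᵢⱼ over all pairs.
Pair separations: r₁₂ = 0.933 m.
U = (-9.90×10⁻⁸) = -9.90×10⁻⁸ J.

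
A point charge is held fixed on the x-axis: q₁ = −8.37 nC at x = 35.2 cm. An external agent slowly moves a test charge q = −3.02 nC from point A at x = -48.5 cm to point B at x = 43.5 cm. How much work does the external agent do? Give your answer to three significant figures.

For quasistatic motion the external work equals the change in potential energy: W_ext = qΔV = q(V_B − V_A).
At A: distance to the source charge is 0.837 m; V_A = kq₁/r = -89.9 V.
At B: distance to the source charge is 0.0830 m; V_B = kq₁/r = -907 V.
ΔV = V_B − V_A = -817 V.
W_ext = qΔV = (-3.02×10⁻⁹ C)(-817 V) = 2.47×10⁻⁶ J.

2.47×10⁻⁶ J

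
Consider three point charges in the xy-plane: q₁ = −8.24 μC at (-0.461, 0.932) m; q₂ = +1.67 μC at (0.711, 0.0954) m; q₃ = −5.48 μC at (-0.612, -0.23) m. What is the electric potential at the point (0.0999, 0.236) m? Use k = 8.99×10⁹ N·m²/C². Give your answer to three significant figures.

-1.17×10⁵ V

Electric potential is a scalar, so the contributions from each charge add algebraically: V = Σ kqᵢ/rᵢ.
Distances from the field point to each charge: r₁ = 0.894 m, r₂ = 0.627 m, r₃ = 0.851 m.
V = k[(-8.24×10⁻⁶)/(0.894) + (1.67×10⁻⁶)/(0.627) + (-5.48×10⁻⁶)/(0.851)] = -1.17×10⁵ V.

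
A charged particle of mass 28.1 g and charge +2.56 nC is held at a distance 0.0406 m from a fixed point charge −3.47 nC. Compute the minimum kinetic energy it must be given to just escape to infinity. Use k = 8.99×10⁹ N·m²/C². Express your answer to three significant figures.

To just escape, total mechanical energy must reach zero at infinity: ½mv²_min + U = 0, so ½mv²_min = −U = |kQq|/r.
|U| = |kQq|/r = (8.99×10⁹ N·m²/C²)(3.47×10⁻⁹)(2.56×10⁻⁹)/(0.0406) = 1.97×10⁻⁶ J.

1.97×10⁻⁶ J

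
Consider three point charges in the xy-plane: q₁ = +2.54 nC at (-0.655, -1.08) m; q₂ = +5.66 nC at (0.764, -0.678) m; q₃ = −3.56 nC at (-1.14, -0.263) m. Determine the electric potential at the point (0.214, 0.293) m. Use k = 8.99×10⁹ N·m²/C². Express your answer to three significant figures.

Electric potential is a scalar, so the contributions from each charge add algebraically: V = Σ kqᵢ/rᵢ.
Distances from the field point to each charge: r₁ = 1.62 m, r₂ = 1.12 m, r₃ = 1.46 m.
V = k[(2.54×10⁻⁹)/(1.62) + (5.66×10⁻⁹)/(1.12) + (-3.56×10⁻⁹)/(1.46)] = 37.8 V.

37.8 V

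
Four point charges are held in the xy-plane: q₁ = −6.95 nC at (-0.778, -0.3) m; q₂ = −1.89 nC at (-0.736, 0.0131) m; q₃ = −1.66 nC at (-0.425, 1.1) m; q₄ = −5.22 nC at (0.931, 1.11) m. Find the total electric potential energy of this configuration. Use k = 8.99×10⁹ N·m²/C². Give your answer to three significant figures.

The work to assemble the configuration equals its total potential energy, U = Σ kqᵢqⱼ/rᵢⱼ over all pairs.
Pair separations: r₁₂ = 0.316 m, r₁₃ = 1.44 m, r₁₄ = 2.22 m, r₂₃ = 1.13 m, r₂₄ = 2.00 m, r₃₄ = 1.36 m.
Summing all 6 pair terms gives U = 7.20×10⁻⁷ J.

7.20×10⁻⁷ J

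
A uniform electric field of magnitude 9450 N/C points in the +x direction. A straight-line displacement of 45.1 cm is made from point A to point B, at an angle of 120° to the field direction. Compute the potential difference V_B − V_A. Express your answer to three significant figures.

Only the component of displacement along E changes the potential: ΔV = −E·d·cosθ.
ΔV = −(9450 V/m)(0.451 m)cos120° = 2130 V.

2130 V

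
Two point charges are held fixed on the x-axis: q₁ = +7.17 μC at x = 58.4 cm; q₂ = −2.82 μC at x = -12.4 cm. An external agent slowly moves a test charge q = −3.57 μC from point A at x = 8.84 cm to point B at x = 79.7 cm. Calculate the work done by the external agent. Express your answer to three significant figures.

-0.944 J

For quasistatic motion the external work equals the change in potential energy: W_ext = qΔV = q(V_B − V_A).
At A: distances to the source charges are 0.496 m, 0.212 m; V_A = Σ kqᵢ/rᵢ = 1.07×10⁴ V.
At B: distances to the source charges are 0.213 m, 0.921 m; V_B = Σ kqᵢ/rᵢ = 2.75×10⁵ V.
ΔV = V_B − V_A = 2.64×10⁵ V.
W_ext = qΔV = (-3.57×10⁻⁶ C)(2.64×10⁵ V) = -0.944 J.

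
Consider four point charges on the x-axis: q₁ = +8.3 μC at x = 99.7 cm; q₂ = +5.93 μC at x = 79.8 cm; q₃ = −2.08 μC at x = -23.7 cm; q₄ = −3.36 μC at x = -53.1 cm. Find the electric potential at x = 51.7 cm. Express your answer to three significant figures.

Electric potential is a scalar, so the contributions from each charge add algebraically: V = Σ kqᵢ/rᵢ.
Distances from the field point to each charge: r₁ = 0.480 m, r₂ = 0.281 m, r₃ = 0.754 m, r₄ = 1.05 m.
V = k[(8.30×10⁻⁶)/(0.480) + (5.93×10⁻⁶)/(0.281) + (-2.08×10⁻⁶)/(0.754) + (-3.36×10⁻⁶)/(1.05)] = 2.92×10⁵ V.

2.92×10⁵ V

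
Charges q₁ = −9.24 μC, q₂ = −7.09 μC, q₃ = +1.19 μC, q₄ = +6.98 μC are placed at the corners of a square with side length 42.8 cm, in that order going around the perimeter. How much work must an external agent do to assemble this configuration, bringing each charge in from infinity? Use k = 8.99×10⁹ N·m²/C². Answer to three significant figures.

The work to assemble the configuration equals its total potential energy, U = Σ kqᵢqⱼ/rᵢⱼ over all pairs.
The four side pairs have separation 0.428 m and the two diagonal pairs 0.605 m.
Summing all 6 pair terms gives U = -0.880 J.

-0.880 J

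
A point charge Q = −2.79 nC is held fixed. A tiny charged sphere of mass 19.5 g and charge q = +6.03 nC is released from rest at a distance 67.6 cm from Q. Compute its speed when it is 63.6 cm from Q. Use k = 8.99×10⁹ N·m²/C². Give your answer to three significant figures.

1.20×10⁻³ m/s

Only the electrostatic force acts, so mechanical energy is conserved: ½mv² = U₁ − U₂ = kQq(1/r₁ − 1/r₂).
U₁ − U₂ = (8.99×10⁹ N·m²/C²)(-2.79×10⁻⁹ C)(6.03×10⁻⁹ C)(1/0.676 − 1/0.636) = 1.41×10⁻⁸ J.
v = √(2·1.41×10⁻⁸/0.0195) = 1.20×10⁻³ m/s.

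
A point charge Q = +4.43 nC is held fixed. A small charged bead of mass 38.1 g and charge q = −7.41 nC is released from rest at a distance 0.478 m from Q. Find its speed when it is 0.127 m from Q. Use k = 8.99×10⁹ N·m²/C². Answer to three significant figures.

Only the electrostatic force acts, so mechanical energy is conserved: ½mv² = U₁ − U₂ = kQq(1/r₁ − 1/r₂).
U₁ − U₂ = (8.99×10⁹ N·m²/C²)(4.43×10⁻⁹ C)(-7.41×10⁻⁹ C)(1/0.478 − 1/0.127) = 1.71×10⁻⁶ J.
v = √(2·1.71×10⁻⁶/0.0381) = 9.46×10⁻³ m/s.

9.46×10⁻³ m/s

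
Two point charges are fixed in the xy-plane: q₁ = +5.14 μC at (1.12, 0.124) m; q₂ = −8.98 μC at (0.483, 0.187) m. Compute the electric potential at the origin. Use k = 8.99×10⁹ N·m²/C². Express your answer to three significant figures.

-1.15×10⁵ V

The total potential is the scalar sum of each charge's contribution, V = Σ kqᵢ/rᵢ.
Distances from the field point to each charge: r₁ = 1.13 m, r₂ = 0.518 m.
V = k[(5.14×10⁻⁶)/(1.13) + (-8.98×10⁻⁶)/(0.518)] = -1.15×10⁵ V.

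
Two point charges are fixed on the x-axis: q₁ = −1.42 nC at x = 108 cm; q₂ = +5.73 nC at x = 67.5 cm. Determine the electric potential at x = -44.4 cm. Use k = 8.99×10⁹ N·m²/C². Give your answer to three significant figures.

37.7 V

The total potential is the scalar sum of each charge's contribution, V = Σ kqᵢ/rᵢ.
Distances from the field point to each charge: r₁ = 1.52 m, r₂ = 1.12 m.
V = k[(-1.42×10⁻⁹)/(1.52) + (5.73×10⁻⁹)/(1.12)] = 37.7 V.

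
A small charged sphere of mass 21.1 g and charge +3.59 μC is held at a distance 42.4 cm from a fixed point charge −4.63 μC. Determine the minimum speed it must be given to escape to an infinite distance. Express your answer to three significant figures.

5.78 m/s

To just escape, total mechanical energy must reach zero at infinity: ½mv²_min + U = 0, so ½mv²_min = −U = |kQq|/r.
|U| = |kQq|/r = (8.99×10⁹ N·m²/C²)(4.63×10⁻⁶)(3.59×10⁻⁶)/(0.424) = 0.352 J.
v_min = √(2|U|/m) = √(2·0.352/0.0211) = 5.78 m/s.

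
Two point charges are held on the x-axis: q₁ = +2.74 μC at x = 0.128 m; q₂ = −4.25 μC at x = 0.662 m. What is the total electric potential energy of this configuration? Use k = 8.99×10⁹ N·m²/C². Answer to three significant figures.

The assembly work is the sum of pairwise potential energies, U = Σ_{i<j} kqᵢqⱼ/rᵢⱼ.
Pair separations: r₁₂ = 0.534 m.
U = (-0.196) = -0.196 J.

-0.196 J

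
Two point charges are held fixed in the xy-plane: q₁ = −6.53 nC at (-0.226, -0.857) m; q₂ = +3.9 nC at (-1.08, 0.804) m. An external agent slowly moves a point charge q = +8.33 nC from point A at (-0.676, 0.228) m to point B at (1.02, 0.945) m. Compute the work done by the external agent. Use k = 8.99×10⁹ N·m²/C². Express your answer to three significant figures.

-8.32×10⁻⁸ J

For quasistatic motion the external work equals the change in potential energy: W_ext = qΔV = q(V_B − V_A).
At A: distances to the source charges are 1.17 m, 0.704 m; V_A = Σ kqᵢ/rᵢ = -0.144 V.
At B: distances to the source charges are 2.19 m, 2.10 m; V_B = Σ kqᵢ/rᵢ = -10.1 V.
ΔV = V_B − V_A = -9.99 V.
W_ext = qΔV = (8.33×10⁻⁹ C)(-9.99 V) = -8.32×10⁻⁸ J.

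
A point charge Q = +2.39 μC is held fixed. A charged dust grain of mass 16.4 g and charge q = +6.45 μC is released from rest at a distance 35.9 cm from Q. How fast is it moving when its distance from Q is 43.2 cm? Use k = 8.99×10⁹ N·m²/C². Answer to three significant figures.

Only the electrostatic force acts, so mechanical energy is conserved: ½mv² = U₁ − U₂ = kQq(1/r₁ − 1/r₂).
U₁ − U₂ = (8.99×10⁹ N·m²/C²)(2.39×10⁻⁶ C)(6.45×10⁻⁶ C)(1/0.359 − 1/0.432) = 0.0652 J.
v = √(2·0.0652/0.0164) = 2.82 m/s.

2.82 m/s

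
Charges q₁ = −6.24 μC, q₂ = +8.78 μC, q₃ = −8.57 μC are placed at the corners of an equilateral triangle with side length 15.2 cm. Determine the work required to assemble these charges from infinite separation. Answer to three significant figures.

The assembly work is the sum of pairwise potential energies, U = Σ_{i<j} kqᵢqⱼ/rᵢⱼ.
All three pair separations equal the side length, 0.152 m.
U = (-3.24) + (3.16) + (-4.45) = -4.53 J.

-4.53 J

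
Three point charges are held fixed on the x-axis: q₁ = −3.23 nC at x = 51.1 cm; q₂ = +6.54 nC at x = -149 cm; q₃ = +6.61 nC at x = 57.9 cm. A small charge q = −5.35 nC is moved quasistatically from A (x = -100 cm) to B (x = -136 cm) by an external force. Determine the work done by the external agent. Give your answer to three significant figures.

-1.76×10⁻⁶ J

For quasistatic motion the external work equals the change in potential energy: W_ext = qΔV = q(V_B − V_A).
At A: distances to the source charges are 1.51 m, 0.490 m, 1.58 m; V_A = Σ kqᵢ/rᵢ = 138 V.
At B: distances to the source charges are 1.87 m, 0.130 m, 1.94 m; V_B = Σ kqᵢ/rᵢ = 467 V.
ΔV = V_B − V_A = 329 V.
W_ext = qΔV = (-5.35×10⁻⁹ C)(329 V) = -1.76×10⁻⁶ J.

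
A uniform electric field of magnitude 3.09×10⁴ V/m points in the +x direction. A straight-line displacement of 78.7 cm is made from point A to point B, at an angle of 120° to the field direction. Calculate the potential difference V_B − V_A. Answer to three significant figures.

Only the component of displacement along E changes the potential: ΔV = −E·d·cosθ.
ΔV = −(3.09×10⁴ V/m)(0.787 m)cos120° = 1.22×10⁴ V.

1.22×10⁴ V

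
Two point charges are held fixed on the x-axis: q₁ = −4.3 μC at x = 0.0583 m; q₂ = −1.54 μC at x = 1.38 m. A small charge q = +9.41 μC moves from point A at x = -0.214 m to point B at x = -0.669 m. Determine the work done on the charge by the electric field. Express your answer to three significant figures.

-0.854 J

The work done by the electric force is W_field = −ΔU = −q(V_B − V_A) = q(V_A − V_B).
At A: distances to the source charges are 0.272 m, 1.59 m; V_A = Σ kqᵢ/rᵢ = -1.51×10⁵ V.
At B: distances to the source charges are 0.727 m, 2.05 m; V_B = Σ kqᵢ/rᵢ = -5.99×10⁴ V.
ΔV = V_B − V_A = 9.07×10⁴ V.
W_field = −qΔV = −(9.41×10⁻⁶ C)(9.07×10⁴ V) = -0.854 J.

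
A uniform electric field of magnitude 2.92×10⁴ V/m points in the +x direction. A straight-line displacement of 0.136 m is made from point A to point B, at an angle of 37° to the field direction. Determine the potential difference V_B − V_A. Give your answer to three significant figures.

-3170 V

Only the component of displacement along E changes the potential: ΔV = −E·d·cosθ.
ΔV = −(2.92×10⁴ V/m)(0.136 m)cos37° = -3170 V.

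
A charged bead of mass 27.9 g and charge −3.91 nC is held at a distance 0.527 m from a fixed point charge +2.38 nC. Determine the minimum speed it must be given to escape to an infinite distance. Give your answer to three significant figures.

To just escape, total mechanical energy must reach zero at infinity: ½mv²_min + U = 0, so ½mv²_min = −U = |kQq|/r.
|U| = |kQq|/r = (8.99×10⁹ N·m²/C²)(2.38×10⁻⁹)(3.91×10⁻⁹)/(0.527) = 1.59×10⁻⁷ J.
v_min = √(2|U|/m) = √(2·1.59×10⁻⁷/0.0279) = 3.37×10⁻³ m/s.

3.37×10⁻³ m/s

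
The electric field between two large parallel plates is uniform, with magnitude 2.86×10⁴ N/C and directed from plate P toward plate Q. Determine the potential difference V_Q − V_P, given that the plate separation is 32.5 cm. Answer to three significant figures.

-9300 V

In a uniform field, potential decreases in the direction of E: ΔV = −E·d for a displacement d parallel to E.
Going from P to Q is a displacement of 32.5 cm along the field, so V_Q − V_P = −Ed = -9300 V.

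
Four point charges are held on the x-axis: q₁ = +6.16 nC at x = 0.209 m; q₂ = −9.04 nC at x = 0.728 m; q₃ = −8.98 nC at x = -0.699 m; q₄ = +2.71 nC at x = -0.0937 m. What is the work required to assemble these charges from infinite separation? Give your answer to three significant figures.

-1.13×10⁻⁶ J

The assembly work is the sum of pairwise potential energies, U = Σ_{i<j} kqᵢqⱼ/rᵢⱼ.
Pair separations: r₁₂ = 0.519 m, r₁₃ = 0.908 m, r₁₄ = 0.303 m, r₂₃ = 1.43 m, r₂₄ = 0.822 m, r₃₄ = 0.605 m.
Summing all 6 pair terms gives U = -1.13×10⁻⁶ J.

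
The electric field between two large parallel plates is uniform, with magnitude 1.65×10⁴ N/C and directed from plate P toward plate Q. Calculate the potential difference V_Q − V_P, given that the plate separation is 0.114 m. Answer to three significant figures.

In a uniform field, potential decreases in the direction of E: ΔV = −E·d for a displacement d parallel to E.
Going from P to Q is a displacement of 0.114 m along the field, so V_Q − V_P = −Ed = -1880 V.

-1880 V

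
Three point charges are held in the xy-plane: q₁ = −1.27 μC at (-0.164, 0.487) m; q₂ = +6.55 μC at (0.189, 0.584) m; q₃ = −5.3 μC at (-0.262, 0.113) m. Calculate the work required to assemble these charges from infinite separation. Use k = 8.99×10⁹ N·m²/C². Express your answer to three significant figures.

-0.526 J

The work to assemble the configuration equals its total potential energy, U = Σ kqᵢqⱼ/rᵢⱼ over all pairs.
Pair separations: r₁₂ = 0.366 m, r₁₃ = 0.387 m, r₂₃ = 0.652 m.
U = (-0.204) + (0.157) + (-0.479) = -0.526 J.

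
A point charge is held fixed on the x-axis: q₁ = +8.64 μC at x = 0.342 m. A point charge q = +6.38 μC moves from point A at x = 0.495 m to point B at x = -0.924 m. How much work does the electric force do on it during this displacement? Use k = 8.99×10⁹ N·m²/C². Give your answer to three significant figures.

2.85 J

The work done by the electric force is W_field = −ΔU = −q(V_B − V_A) = q(V_A − V_B).
At A: distance to the source charge is 0.153 m; V_A = kq₁/r = 5.08×10⁵ V.
At B: distance to the source charge is 1.27 m; V_B = kq₁/r = 6.14×10⁴ V.
ΔV = V_B − V_A = -4.46×10⁵ V.
W_field = −qΔV = −(6.38×10⁻⁶ C)(-4.46×10⁵ V) = 2.85 J.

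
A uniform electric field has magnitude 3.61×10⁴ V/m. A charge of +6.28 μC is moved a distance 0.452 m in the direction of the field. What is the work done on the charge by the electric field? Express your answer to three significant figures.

The potential change for a displacement 0.452 m in the direction of the field is ΔV = −Ed = -1.63×10⁴ V.
W_field = −qΔV = 0.102 J.

0.102 J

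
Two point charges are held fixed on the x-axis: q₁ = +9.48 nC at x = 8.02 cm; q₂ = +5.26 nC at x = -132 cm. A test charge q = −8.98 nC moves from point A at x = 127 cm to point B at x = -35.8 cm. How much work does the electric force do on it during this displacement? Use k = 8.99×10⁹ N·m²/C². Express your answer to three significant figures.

1.38×10⁻⁶ J

The work done by the electric force is W_field = −ΔU = −q(V_B − V_A) = q(V_A − V_B).
At A: distances to the source charges are 1.19 m, 2.59 m; V_A = Σ kqᵢ/rᵢ = 89.9 V.
At B: distances to the source charges are 0.438 m, 0.962 m; V_B = Σ kqᵢ/rᵢ = 244 V.
ΔV = V_B − V_A = 154 V.
W_field = −qΔV = −(-8.98×10⁻⁹ C)(154 V) = 1.38×10⁻⁶ J.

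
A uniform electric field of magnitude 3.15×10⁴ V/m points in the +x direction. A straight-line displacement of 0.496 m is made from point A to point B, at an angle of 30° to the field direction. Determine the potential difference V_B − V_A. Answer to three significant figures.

Only the component of displacement along E changes the potential: ΔV = −E·d·cosθ.
ΔV = −(3.15×10⁴ V/m)(0.496 m)cos30° = -1.35×10⁴ V.

-1.35×10⁴ V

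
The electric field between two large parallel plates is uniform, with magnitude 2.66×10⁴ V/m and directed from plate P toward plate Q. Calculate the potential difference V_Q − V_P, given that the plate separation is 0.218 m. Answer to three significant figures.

-5800 V

In a uniform field, potential decreases in the direction of E: ΔV = −E·d for a displacement d parallel to E.
Going from P to Q is a displacement of 0.218 m along the field, so V_Q − V_P = −Ed = -5800 V.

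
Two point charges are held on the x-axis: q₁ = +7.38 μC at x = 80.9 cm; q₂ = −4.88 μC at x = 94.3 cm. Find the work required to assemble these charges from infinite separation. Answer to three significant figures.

-2.42 J

The work to assemble the configuration equals its total potential energy, U = Σ kqᵢqⱼ/rᵢⱼ over all pairs.
Pair separations: r₁₂ = 0.134 m.
U = (-2.42) = -2.42 J.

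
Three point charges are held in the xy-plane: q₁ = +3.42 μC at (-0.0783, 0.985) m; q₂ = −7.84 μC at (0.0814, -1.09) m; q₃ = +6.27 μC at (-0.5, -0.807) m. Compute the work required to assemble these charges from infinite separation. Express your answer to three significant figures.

-0.695 J

The assembly work is the sum of pairwise potential energies, U = Σ_{i<j} kqᵢqⱼ/rᵢⱼ.
Pair separations: r₁₂ = 2.08 m, r₁₃ = 1.84 m, r₂₃ = 0.647 m.
U = (-0.116) + (0.105) + (-0.683) = -0.695 J.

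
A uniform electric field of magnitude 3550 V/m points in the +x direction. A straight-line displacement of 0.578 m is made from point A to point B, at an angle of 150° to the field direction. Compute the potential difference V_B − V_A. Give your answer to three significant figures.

1780 V

Only the component of displacement along E changes the potential: ΔV = −E·d·cosθ.
ΔV = −(3550 V/m)(0.578 m)cos150° = 1780 V.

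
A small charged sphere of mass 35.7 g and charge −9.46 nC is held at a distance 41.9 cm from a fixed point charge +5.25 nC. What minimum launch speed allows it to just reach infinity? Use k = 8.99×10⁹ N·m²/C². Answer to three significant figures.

To just escape, total mechanical energy must reach zero at infinity: ½mv²_min + U = 0, so ½mv²_min = −U = |kQq|/r.
|U| = |kQq|/r = (8.99×10⁹ N·m²/C²)(5.25×10⁻⁹)(9.46×10⁻⁹)/(0.419) = 1.07×10⁻⁶ J.
v_min = √(2|U|/m) = √(2·1.07×10⁻⁶/0.0357) = 7.73×10⁻³ m/s.

7.73×10⁻³ m/s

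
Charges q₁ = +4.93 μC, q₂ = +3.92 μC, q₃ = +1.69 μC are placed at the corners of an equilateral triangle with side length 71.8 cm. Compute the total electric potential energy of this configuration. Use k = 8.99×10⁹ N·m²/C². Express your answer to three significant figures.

The assembly work is the sum of pairwise potential energies, U = Σ_{i<j} kqᵢqⱼ/rᵢⱼ.
All three pair separations equal the side length, 0.718 m.
U = (0.242) + (0.104) + (0.0829) = 0.429 J.

0.429 J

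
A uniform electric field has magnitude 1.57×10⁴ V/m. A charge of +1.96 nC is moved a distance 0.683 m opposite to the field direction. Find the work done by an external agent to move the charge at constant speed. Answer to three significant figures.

2.10×10⁻⁵ J

The potential change for a displacement 0.683 m opposite to the field direction is ΔV = +Ed = 1.07×10⁴ V.
W_ext = qΔV = 2.10×10⁻⁵ J.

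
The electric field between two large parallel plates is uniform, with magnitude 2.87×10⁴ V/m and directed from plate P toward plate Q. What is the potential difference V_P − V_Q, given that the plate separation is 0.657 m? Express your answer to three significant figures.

1.89×10⁴ V

In a uniform field, potential decreases in the direction of E: ΔV = −E·d for a displacement d parallel to E.
Going from Q to P is a displacement of 0.657 m opposite to the field, so V_P − V_Q = +Ed = 1.89×10⁴ V.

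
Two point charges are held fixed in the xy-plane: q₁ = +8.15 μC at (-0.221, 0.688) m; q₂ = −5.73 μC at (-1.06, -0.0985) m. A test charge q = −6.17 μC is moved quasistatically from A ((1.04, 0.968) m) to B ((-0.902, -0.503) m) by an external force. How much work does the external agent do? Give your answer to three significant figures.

For quasistatic motion the external work equals the change in potential energy: W_ext = qΔV = q(V_B − V_A).
At A: distances to the source charges are 1.29 m, 2.36 m; V_A = Σ kqᵢ/rᵢ = 3.49×10⁴ V.
At B: distances to the source charges are 1.37 m, 0.434 m; V_B = Σ kqᵢ/rᵢ = -6.52×10⁴ V.
ΔV = V_B − V_A = -1.00×10⁵ V.
W_ext = qΔV = (-6.17×10⁻⁶ C)(-1.00×10⁵ V) = 0.617 J.

0.617 J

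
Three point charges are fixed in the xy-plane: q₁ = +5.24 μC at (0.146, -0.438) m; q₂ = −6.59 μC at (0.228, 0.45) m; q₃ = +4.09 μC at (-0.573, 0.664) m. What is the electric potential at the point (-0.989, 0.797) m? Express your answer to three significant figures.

The total potential is the scalar sum of each charge's contribution, V = Σ kqᵢ/rᵢ.
Distances from the field point to each charge: r₁ = 1.68 m, r₂ = 1.27 m, r₃ = 0.437 m.
V = k[(5.24×10⁻⁶)/(1.68) + (-6.59×10⁻⁶)/(1.27) + (4.09×10⁻⁶)/(0.437)] = 6.55×10⁴ V.

6.55×10⁴ V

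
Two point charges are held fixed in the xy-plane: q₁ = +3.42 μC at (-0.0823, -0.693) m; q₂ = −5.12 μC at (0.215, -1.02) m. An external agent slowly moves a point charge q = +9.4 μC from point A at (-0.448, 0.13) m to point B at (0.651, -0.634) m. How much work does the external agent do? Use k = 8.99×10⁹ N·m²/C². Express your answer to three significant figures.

For quasistatic motion the external work equals the change in potential energy: W_ext = qΔV = q(V_B − V_A).
At A: distances to the source charges are 0.901 m, 1.33 m; V_A = Σ kqᵢ/rᵢ = -536 V.
At B: distances to the source charges are 0.736 m, 0.582 m; V_B = Σ kqᵢ/rᵢ = -3.73×10⁴ V.
ΔV = V_B − V_A = -3.67×10⁴ V.
W_ext = qΔV = (9.40×10⁻⁶ C)(-3.67×10⁴ V) = -0.345 J.

-0.345 J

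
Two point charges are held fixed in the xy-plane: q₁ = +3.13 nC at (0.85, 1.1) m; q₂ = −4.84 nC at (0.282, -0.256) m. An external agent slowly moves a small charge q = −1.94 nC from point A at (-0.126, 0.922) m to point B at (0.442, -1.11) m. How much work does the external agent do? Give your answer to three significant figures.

6.02×10⁻⁸ J

For quasistatic motion the external work equals the change in potential energy: W_ext = qΔV = q(V_B − V_A).
At A: distances to the source charges are 0.992 m, 1.25 m; V_A = Σ kqᵢ/rᵢ = -6.54 V.
At B: distances to the source charges are 2.25 m, 0.869 m; V_B = Σ kqᵢ/rᵢ = -37.6 V.
ΔV = V_B − V_A = -31.0 V.
W_ext = qΔV = (-1.94×10⁻⁹ C)(-31.0 V) = 6.02×10⁻⁸ J.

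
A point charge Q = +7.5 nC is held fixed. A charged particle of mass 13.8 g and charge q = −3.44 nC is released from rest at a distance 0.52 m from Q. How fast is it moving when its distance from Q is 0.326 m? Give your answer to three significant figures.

Only the electrostatic force acts, so mechanical energy is conserved: ½mv² = U₁ − U₂ = kQq(1/r₁ − 1/r₂).
U₁ − U₂ = (8.99×10⁹ N·m²/C²)(7.50×10⁻⁹ C)(-3.44×10⁻⁹ C)(1/0.520 − 1/0.326) = 2.65×10⁻⁷ J.
v = √(2·2.65×10⁻⁷/0.0138) = 6.20×10⁻³ m/s.

6.20×10⁻³ m/s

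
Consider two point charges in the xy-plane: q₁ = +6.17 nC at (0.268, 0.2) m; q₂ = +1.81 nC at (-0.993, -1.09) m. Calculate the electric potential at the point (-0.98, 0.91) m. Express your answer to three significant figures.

Electric potential is a scalar, so the contributions from each charge add algebraically: V = Σ kqᵢ/rᵢ.
Distances from the field point to each charge: r₁ = 1.44 m, r₂ = 2.00 m.
V = k[(6.17×10⁻⁹)/(1.44) + (1.81×10⁻⁹)/(2.00)] = 46.8 V.

46.8 V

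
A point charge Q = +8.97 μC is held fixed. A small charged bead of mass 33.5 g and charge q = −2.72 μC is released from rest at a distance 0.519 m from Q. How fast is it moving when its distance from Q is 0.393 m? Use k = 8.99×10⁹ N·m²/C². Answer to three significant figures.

2.84 m/s

Only the electrostatic force acts, so mechanical energy is conserved: ½mv² = U₁ − U₂ = kQq(1/r₁ − 1/r₂).
U₁ − U₂ = (8.99×10⁹ N·m²/C²)(8.97×10⁻⁶ C)(-2.72×10⁻⁶ C)(1/0.519 − 1/0.393) = 0.135 J.
v = √(2·0.135/0.0335) = 2.84 m/s.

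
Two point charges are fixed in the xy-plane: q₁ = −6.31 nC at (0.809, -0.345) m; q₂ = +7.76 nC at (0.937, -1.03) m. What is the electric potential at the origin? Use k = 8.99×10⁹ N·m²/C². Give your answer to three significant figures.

Electric potential is a scalar, so the contributions from each charge add algebraically: V = Σ kqᵢ/rᵢ.
Distances from the field point to each charge: r₁ = 0.879 m, r₂ = 1.39 m.
V = k[(-6.31×10⁻⁹)/(0.879) + (7.76×10⁻⁹)/(1.39)] = -14.4 V.

-14.4 V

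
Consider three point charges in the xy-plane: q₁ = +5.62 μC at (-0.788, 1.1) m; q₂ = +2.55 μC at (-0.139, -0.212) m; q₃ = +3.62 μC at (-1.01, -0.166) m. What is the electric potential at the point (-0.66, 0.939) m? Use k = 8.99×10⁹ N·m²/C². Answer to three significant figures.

2.92×10⁵ V

The total potential is the scalar sum of each charge's contribution, V = Σ kqᵢ/rᵢ.
Distances from the field point to each charge: r₁ = 0.206 m, r₂ = 1.26 m, r₃ = 1.16 m.
V = k[(5.62×10⁻⁶)/(0.206) + (2.55×10⁻⁶)/(1.26) + (3.62×10⁻⁶)/(1.16)] = 2.92×10⁵ V.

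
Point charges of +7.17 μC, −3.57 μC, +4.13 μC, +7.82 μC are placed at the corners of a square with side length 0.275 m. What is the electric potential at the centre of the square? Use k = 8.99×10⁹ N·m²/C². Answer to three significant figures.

The total potential is the scalar sum of each charge's contribution, V = Σ kqᵢ/rᵢ.
The distance from each corner to the centre is a√2/2 = 0.194 m.
V = k[(7.17×10⁻⁶)/(0.194) + (-3.57×10⁻⁶)/(0.194) + (4.13×10⁻⁶)/(0.194) + (7.82×10⁻⁶)/(0.194)] = 7.19×10⁵ V.

7.19×10⁵ V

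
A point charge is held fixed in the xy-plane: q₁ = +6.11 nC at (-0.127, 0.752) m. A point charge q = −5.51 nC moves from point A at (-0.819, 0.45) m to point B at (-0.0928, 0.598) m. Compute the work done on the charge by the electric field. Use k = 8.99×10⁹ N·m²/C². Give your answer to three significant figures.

1.52×10⁻⁶ J

The work done by the electric force is W_field = −ΔU = −q(V_B − V_A) = q(V_A − V_B).
At A: distance to the source charge is 0.755 m; V_A = kq₁/r = 72.8 V.
At B: distance to the source charge is 0.158 m; V_B = kq₁/r = 348 V.
ΔV = V_B − V_A = 275 V.
W_field = −qΔV = −(-5.51×10⁻⁹ C)(275 V) = 1.52×10⁻⁶ J.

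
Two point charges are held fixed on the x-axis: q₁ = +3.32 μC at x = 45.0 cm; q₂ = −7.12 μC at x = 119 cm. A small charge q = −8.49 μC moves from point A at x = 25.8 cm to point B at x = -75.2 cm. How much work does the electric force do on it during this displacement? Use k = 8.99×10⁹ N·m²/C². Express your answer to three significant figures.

The work done by the electric force is W_field = −ΔU = −q(V_B − V_A) = q(V_A − V_B).
At A: distances to the source charges are 0.192 m, 0.932 m; V_A = Σ kqᵢ/rᵢ = 8.68×10⁴ V.
At B: distances to the source charges are 1.20 m, 1.94 m; V_B = Σ kqᵢ/rᵢ = -8130 V.
ΔV = V_B − V_A = -9.49×10⁴ V.
W_field = −qΔV = −(-8.49×10⁻⁶ C)(-9.49×10⁴ V) = -0.806 J.

-0.806 J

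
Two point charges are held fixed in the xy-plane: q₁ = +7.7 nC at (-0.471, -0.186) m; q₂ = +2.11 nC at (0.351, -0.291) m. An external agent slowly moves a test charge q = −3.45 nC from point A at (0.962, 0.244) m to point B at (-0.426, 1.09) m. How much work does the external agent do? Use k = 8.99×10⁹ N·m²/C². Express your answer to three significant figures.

1.19×10⁻⁸ J

For quasistatic motion the external work equals the change in potential energy: W_ext = qΔV = q(V_B − V_A).
At A: distances to the source charges are 1.50 m, 0.812 m; V_A = Σ kqᵢ/rᵢ = 69.6 V.
At B: distances to the source charges are 1.28 m, 1.58 m; V_B = Σ kqᵢ/rᵢ = 66.2 V.
ΔV = V_B − V_A = -3.44 V.
W_ext = qΔV = (-3.45×10⁻⁹ C)(-3.44 V) = 1.19×10⁻⁸ J.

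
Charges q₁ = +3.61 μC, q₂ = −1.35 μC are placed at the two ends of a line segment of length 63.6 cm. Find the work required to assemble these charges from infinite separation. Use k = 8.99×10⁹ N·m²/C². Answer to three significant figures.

The assembly work is the sum of pairwise potential energies, U = Σ_{i<j} kqᵢqⱼ/rᵢⱼ.
The separation is r = 0.636 m.
U = (-0.0689) = -0.0689 J.

-0.0689 J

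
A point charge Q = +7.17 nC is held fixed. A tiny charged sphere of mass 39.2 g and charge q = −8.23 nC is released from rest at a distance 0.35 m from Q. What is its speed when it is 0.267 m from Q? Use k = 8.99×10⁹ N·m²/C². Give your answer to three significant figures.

Only the electrostatic force acts, so mechanical energy is conserved: ½mv² = U₁ − U₂ = kQq(1/r₁ − 1/r₂).
U₁ − U₂ = (8.99×10⁹ N·m²/C²)(7.17×10⁻⁹ C)(-8.23×10⁻⁹ C)(1/0.350 − 1/0.267) = 4.71×10⁻⁷ J.
v = √(2·4.71×10⁻⁷/0.0392) = 4.90×10⁻³ m/s.

4.90×10⁻³ m/s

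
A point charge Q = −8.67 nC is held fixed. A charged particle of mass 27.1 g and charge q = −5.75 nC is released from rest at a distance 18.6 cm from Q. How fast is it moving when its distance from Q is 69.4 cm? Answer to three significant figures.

Only the electrostatic force acts, so mechanical energy is conserved: ½mv² = U₁ − U₂ = kQq(1/r₁ − 1/r₂).
U₁ − U₂ = (8.99×10⁹ N·m²/C²)(-8.67×10⁻⁹ C)(-5.75×10⁻⁹ C)(1/0.186 − 1/0.694) = 1.76×10⁻⁶ J.
v = √(2·1.76×10⁻⁶/0.0271) = 0.0114 m/s.

0.0114 m/s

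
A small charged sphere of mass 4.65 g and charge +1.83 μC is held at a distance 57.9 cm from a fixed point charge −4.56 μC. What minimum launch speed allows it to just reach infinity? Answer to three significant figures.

7.47 m/s

To just escape, total mechanical energy must reach zero at infinity: ½mv²_min + U = 0, so ½mv²_min = −U = |kQq|/r.
|U| = |kQq|/r = (8.99×10⁹ N·m²/C²)(4.56×10⁻⁶)(1.83×10⁻⁶)/(0.579) = 0.130 J.
v_min = √(2|U|/m) = √(2·0.130/4.65×10⁻³) = 7.47 m/s.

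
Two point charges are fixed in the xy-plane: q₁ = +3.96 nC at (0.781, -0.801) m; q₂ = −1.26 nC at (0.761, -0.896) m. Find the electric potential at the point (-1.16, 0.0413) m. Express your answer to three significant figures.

11.5 V

The total potential is the scalar sum of each charge's contribution, V = Σ kqᵢ/rᵢ.
Distances from the field point to each charge: r₁ = 2.12 m, r₂ = 2.14 m.
V = k[(3.96×10⁻⁹)/(2.12) + (-1.26×10⁻⁹)/(2.14)] = 11.5 V.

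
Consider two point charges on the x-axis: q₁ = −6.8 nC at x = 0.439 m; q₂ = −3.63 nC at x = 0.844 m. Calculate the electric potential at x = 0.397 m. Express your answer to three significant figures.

-1530 V

Electric potential is a scalar, so the contributions from each charge add algebraically: V = Σ kqᵢ/rᵢ.
Distances from the field point to each charge: r₁ = 0.0420 m, r₂ = 0.447 m.
V = k[(-6.80×10⁻⁹)/(0.0420) + (-3.63×10⁻⁹)/(0.447)] = -1530 V.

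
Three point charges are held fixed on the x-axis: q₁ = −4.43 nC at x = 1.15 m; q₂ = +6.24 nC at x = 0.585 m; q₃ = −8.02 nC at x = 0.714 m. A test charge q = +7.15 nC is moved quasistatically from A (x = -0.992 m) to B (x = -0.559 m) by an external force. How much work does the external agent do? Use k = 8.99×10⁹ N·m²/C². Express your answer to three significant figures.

For quasistatic motion the external work equals the change in potential energy: W_ext = qΔV = q(V_B − V_A).
At A: distances to the source charges are 2.14 m, 1.58 m, 1.71 m; V_A = Σ kqᵢ/rᵢ = -25.3 V.
At B: distances to the source charges are 1.71 m, 1.14 m, 1.27 m; V_B = Σ kqᵢ/rᵢ = -30.9 V.
ΔV = V_B − V_A = -5.62 V.
W_ext = qΔV = (7.15×10⁻⁹ C)(-5.62 V) = -4.02×10⁻⁸ J.

-4.02×10⁻⁸ J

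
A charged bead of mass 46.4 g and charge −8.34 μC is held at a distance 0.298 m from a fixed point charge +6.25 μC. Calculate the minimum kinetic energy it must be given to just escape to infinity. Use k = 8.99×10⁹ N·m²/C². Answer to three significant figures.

1.57 J

To just escape, total mechanical energy must reach zero at infinity: ½mv²_min + U = 0, so ½mv²_min = −U = |kQq|/r.
|U| = |kQq|/r = (8.99×10⁹ N·m²/C²)(6.25×10⁻⁶)(8.34×10⁻⁶)/(0.298) = 1.57 J.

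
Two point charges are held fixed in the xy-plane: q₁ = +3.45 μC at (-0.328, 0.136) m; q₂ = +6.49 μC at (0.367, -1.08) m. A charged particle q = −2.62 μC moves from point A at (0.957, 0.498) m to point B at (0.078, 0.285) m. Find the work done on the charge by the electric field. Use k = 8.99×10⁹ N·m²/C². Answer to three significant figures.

0.146 J

The work done by the electric force is W_field = −ΔU = −q(V_B − V_A) = q(V_A − V_B).
At A: distances to the source charges are 1.34 m, 1.68 m; V_A = Σ kqᵢ/rᵢ = 5.79×10⁴ V.
At B: distances to the source charges are 0.432 m, 1.40 m; V_B = Σ kqᵢ/rᵢ = 1.14×10⁵ V.
ΔV = V_B − V_A = 5.57×10⁴ V.
W_field = −qΔV = −(-2.62×10⁻⁶ C)(5.57×10⁴ V) = 0.146 J.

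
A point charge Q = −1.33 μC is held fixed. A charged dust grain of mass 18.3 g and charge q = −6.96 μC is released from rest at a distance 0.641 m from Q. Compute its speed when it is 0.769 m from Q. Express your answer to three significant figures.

Only the electrostatic force acts, so mechanical energy is conserved: ½mv² = U₁ − U₂ = kQq(1/r₁ − 1/r₂).
U₁ − U₂ = (8.99×10⁹ N·m²/C²)(-1.33×10⁻⁶ C)(-6.96×10⁻⁶ C)(1/0.641 − 1/0.769) = 0.0216 J.
v = √(2·0.0216/0.0183) = 1.54 m/s.

1.54 m/s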